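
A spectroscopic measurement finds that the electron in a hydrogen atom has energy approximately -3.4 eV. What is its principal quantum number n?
n = 2

The exact energy levels follow E_n = -13.6057 eV / n².

The measured value (-3.4 eV) is reported to only 2 significant figures, so we must test candidate n values and see which one matches to that precision.

Candidate energies:
  n = 1:  E = -13.6057/1² = -13.60570 eV
  n = 2:  E = -13.6057/2² = -3.40143 eV  ← matches
  n = 3:  E = -13.6057/3² = -1.51174 eV
  n = 4:  E = -13.6057/4² = -0.85036 eV

Checking against the measurement of -3.4 eV (2 sig figs), only n = 2 agrees:
E_2 = -3.40143 eV, which rounds to -3.4 eV ✓

Therefore n = 2.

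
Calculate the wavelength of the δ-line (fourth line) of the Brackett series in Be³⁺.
121.50202 nm

The lines of a series are numbered from the longest wavelength (smallest ΔE) outward; the fourth line is the transition from n = n_f + 4 to n_f.
The Brackett series has all transitions ending at n_f = 4.

For Be³⁺ (Z = 4), the fourth line (δ-line) is the jump from n = 8 to n = 4:
E_8 = -13.6057 × 4² / 8² = -3.40142500 eV
E_4 = -13.6057 × 4² / 4² = -13.60570000 eV
ΔE = E_8 - E_4 = 10.20427500 eV

λ = hc/E = 1239.84 eV·nm / 10.20427500 eV
λ = 121.50202 nm

This is the δ-line of the Brackett series in Be³⁺.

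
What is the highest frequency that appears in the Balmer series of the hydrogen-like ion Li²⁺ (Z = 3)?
7.4021e+15 Hz

The series limit corresponds to the transition from n = ∞ to n = 2.
This is the highest energy (shortest wavelength) transition in the Balmer series.

E_∞ = 0 eV
E_2 = -13.6057 × 3² / 2² = -30.612825 eV

Energy at series limit:
ΔE = E_∞ - E_2 = 0 - (-30.612825) = 30.612825 eV
E = 30.612825 eV × (1.602177 × 10⁻¹⁹ J/eV) = 4.904716e-18 J
f = E/h = 4.904716e-18 J / (6.62607 × 10⁻³⁴ J·s) = 7.4021e+15 Hz

This energy equals the ionization energy from the n = 2 state of Li²⁺.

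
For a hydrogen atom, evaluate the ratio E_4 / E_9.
5.0625

Using E_n = -13.6057 Z² / n² eV with Z = 1:

E_4 = -13.6057 / 4² = -13.6057 / 16 = -0.850356250 eV
E_9 = -13.6057 / 9² = -13.6057 / 81 = -0.167971605 eV

The ratio is:
E_4/E_9 = (-0.850356250) / (-0.167971605)
E_4/E_9 = (-13.6057/16) / (-13.6057/81)
E_4/E_9 = 81/16
E_4/E_9 = 5.0625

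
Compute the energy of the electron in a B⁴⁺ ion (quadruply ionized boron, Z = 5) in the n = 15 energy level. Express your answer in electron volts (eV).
-1.51174 eV

The energy levels of a hydrogen-like atom are given by:
E_n = -13.6057 Z² / n² eV  (with Z = 5 for B⁴⁺)

For n = 15:
E_15 = -13.6057 × 5² / 15²
E_15 = -13.6057 × 25 / 225
E_15 = -1.51174 eV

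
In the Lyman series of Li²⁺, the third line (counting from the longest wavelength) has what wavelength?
10.800 nm

The lines of a series are numbered from the longest wavelength (smallest ΔE) outward; the third line is the transition from n = n_f + 3 to n_f.
The Lyman series has all transitions ending at n_f = 1.

For Li²⁺ (Z = 3), the third line (γ-line) is the jump from n = 4 to n = 1:
E_4 = -13.6057 × 3² / 4² = -7.65321 eV
E_1 = -13.6057 × 3² / 1² = -122.45130 eV
ΔE = E_4 - E_1 = 114.79809 eV

λ = hc/E = 1239.84 eV·nm / 114.79809 eV
λ = 10.800 nm

This is the γ-line of the Lyman series in Li²⁺.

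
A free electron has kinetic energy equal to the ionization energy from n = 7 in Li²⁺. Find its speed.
9.37583e+05 m/s (or 0.312744% of c)

The binding energy at n = 7 for Li²⁺ is:
E_7 = -13.6057 × 3²/7² = -2.49900612 eV
|E_7| = 2.49900612 eV

Convert to Joules:
KE = 2.49900612 eV × (1.602177 × 10⁻¹⁹ J/eV) = 4.0038501e-19 J

Using KE = ½mv²:
v = √(2·KE/m_e)
v = √(2 × 4.0038501e-19 J / 9.10938 × 10⁻³¹ kg)
v = 9.37583e+05 m/s

This is approximately 0.312744% the speed of light.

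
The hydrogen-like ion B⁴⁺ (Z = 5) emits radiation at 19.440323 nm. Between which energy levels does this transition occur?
n = 4 → n = 2

First, find the photon energy from the wavelength (hc = 1239.84 eV·nm):
E = hc/λ = 1239.84 eV·nm / 19.440323 nm = 63.776718 eV

The energy levels of B⁴⁺ satisfy E_n = -13.6057 × 5² / n² eV, so an emission n_i → n_f releases
ΔE = 13.6057 × 5² × (1/n_f² − 1/n_i²) eV.

Setting ΔE equal to the photon energy:
1/n_f² − 1/n_i² = 63.776718 / (13.6057 × 5²) = 0.18750000

Since 1/n_i² must be positive, we need 1/n_f² > 0.18750000, i.e. n_f ≤ 2. For each allowed n_f, solve n_i = (1/n_f² − 0.18750000)^(−1/2) and check whether it is a whole number:
  n_f = 1: 1/n_i² = 1.00000000 − 0.18750000 = 0.81250000 → n_i = 1.109  (not an integer) ✗
  n_f = 2: 1/n_i² = 0.25000000 − 0.18750000 = 0.06250000 → n_i = 4.000  → integer, n_i = 4 ✓

Only n_f = 2 gives an integer upper level, n_i = 4.

The transition is from n = 4 to n = 2 (emission).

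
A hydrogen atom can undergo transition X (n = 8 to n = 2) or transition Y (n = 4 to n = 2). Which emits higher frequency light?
8 → 2

Calculate the energy for each transition:

Transition 8 → 2:
ΔE₁ = |E_2 - E_8| = |-13.6057/2² - (-13.6057/8²)|
ΔE₁ = |-3.40142500 - (-0.21258906)| = 3.18884 eV

Transition 4 → 2:
ΔE₂ = |E_2 - E_4| = |-13.6057/2² - (-13.6057/4²)|
ΔE₂ = |-3.40142500 - (-0.85035625)| = 2.55107 eV

Since 3.18884 eV > 2.55107 eV, the transition 8 → 2 emits the more energetic photon.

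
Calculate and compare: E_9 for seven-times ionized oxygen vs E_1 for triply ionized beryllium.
Be³⁺ at n = 1 (E = -217.691 eV)

Using E_n = -13.6057 Z² / n² eV:

O⁷⁺ (Z = 8) at n = 9:
E = -13.6057 × 8² / 9² = -13.6057 × 64 / 81 = -10.750183 eV

Be³⁺ (Z = 4) at n = 1:
E = -13.6057 × 4² / 1² = -13.6057 × 16 / 1 = -217.691200 eV

Since -217.691200 eV < -10.750183 eV,
Be³⁺ at n = 1 is more tightly bound (requires more energy to ionize).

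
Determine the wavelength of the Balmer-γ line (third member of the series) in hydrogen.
433.94 nm

The lines of a series are numbered from the longest wavelength (smallest ΔE) outward; the third line is the transition from n = n_f + 3 to n_f.
The Balmer series has all transitions ending at n_f = 2.

For H, the third line (γ-line) is the jump from n = 5 to n = 2:
E_5 = -13.6057 / 5² = -0.544228 eV
E_2 = -13.6057 / 2² = -3.401425 eV
ΔE = E_5 - E_2 = 2.857197 eV

λ = hc/E = 1239.84 eV·nm / 2.857197 eV
λ = 433.94 nm

This is the γ-line of the Balmer series in H.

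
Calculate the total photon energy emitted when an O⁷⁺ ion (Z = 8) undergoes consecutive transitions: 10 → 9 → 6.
15.4803 eV

The energy levels of O⁷⁺ are E_n = -13.6057 × 8² / n² eV.

First transition (10 → 9):
ΔE₁ = |E_9 - E_10|
ΔE₁ = |-10.7501827160 - (-8.7076480000)| = 2.0425347 eV

Second transition (9 → 6):
ΔE₂ = |E_6 - E_9|
ΔE₂ = |-24.1879111111 - (-10.7501827160)| = 13.4377284 eV

Total energy released:
E_total = ΔE₁ + ΔE₂ = 2.0425347 + 13.4377284 = 15.4803 eV

Note: This equals the direct transition 10 → 6: 15.4803 eV ✓
Energy is conserved regardless of the path taken.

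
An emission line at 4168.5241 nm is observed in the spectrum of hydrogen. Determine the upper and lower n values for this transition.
n = 13 → n = 6

First, find the photon energy from the wavelength (hc = 1239.84 eV·nm):
E = hc/λ = 1239.84 eV·nm / 4168.5241 nm = 0.29742901 eV

The energy levels of hydrogen satisfy E_n = -13.6057 / n² eV, so an emission n_i → n_f releases
ΔE = 13.6057 × (1/n_f² − 1/n_i²) eV.

Setting ΔE equal to the photon energy:
1/n_f² − 1/n_i² = 0.29742901 / 13.6057 = 0.021860618

Since 1/n_i² must be positive, we need 1/n_f² > 0.021860618, i.e. n_f ≤ 6. For each allowed n_f, solve n_i = (1/n_f² − 0.021860618)^(−1/2) and check whether it is a whole number:
  n_f = 1: 1/n_i² = 1.000000000 − 0.021860618 = 0.978139382 → n_i = 1.011  (not an integer) ✗
  n_f = 2: 1/n_i² = 0.250000000 − 0.021860618 = 0.228139382 → n_i = 2.094  (not an integer) ✗
  n_f = 3: 1/n_i² = 0.111111111 − 0.021860618 = 0.089250493 → n_i = 3.347  (not an integer) ✗
  n_f = 4: 1/n_i² = 0.062500000 − 0.021860618 = 0.040639382 → n_i = 4.961  (not an integer) ✗
  n_f = 5: 1/n_i² = 0.040000000 − 0.021860618 = 0.018139382 → n_i = 7.425  (not an integer) ✗
  n_f = 6: 1/n_i² = 0.027777778 − 0.021860618 = 0.005917160 → n_i = 13.000  → integer, n_i = 13 ✓

Only n_f = 6 gives an integer upper level, n_i = 13.

The transition is from n = 13 to n = 6 (emission).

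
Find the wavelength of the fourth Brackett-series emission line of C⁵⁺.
54.001 nm

The lines of a series are numbered from the longest wavelength (smallest ΔE) outward; the fourth line is the transition from n = n_f + 4 to n_f.
The Brackett series has all transitions ending at n_f = 4.

For C⁵⁺ (Z = 6), the fourth line (δ-line) is the jump from n = 8 to n = 4:
E_8 = -13.6057 × 6² / 8² = -7.65321 eV
E_4 = -13.6057 × 6² / 4² = -30.61283 eV
ΔE = E_8 - E_4 = 22.95962 eV

λ = hc/E = 1239.84 eV·nm / 22.95962 eV
λ = 54.001 nm

This is the δ-line of the Brackett series in C⁵⁺.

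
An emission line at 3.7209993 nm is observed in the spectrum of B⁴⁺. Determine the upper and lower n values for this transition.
n = 7 → n = 1

First, find the photon energy from the wavelength (hc = 1239.84 eV·nm):
E = hc/λ = 1239.84 eV·nm / 3.7209993 nm = 333.20082 eV

The energy levels of B⁴⁺ satisfy E_n = -13.6057 × 5² / n² eV, so an emission n_i → n_f releases
ΔE = 13.6057 × 5² × (1/n_f² − 1/n_i²) eV.

Setting ΔE equal to the photon energy:
1/n_f² − 1/n_i² = 333.20082 / (13.6057 × 5²) = 0.97959185

Since 1/n_i² must be positive, we need 1/n_f² > 0.97959185, i.e. n_f ≤ 1. For each allowed n_f, solve n_i = (1/n_f² − 0.97959185)^(−1/2) and check whether it is a whole number:
  n_f = 1: 1/n_i² = 1.00000000 − 0.97959185 = 0.02040815 → n_i = 7.000  → integer, n_i = 7 ✓

Only n_f = 1 gives an integer upper level, n_i = 7.

The transition is from n = 7 to n = 1 (emission).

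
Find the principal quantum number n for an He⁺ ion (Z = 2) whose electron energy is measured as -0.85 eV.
n = 8

The exact energy levels follow E_n = -13.6057 Z² / n² eV with Z = 2.

The measured value (-0.85 eV) is reported to only 2 significant figures, so we must test candidate n values and see which one matches to that precision.

Candidate energies:
  n = 6:  E = -13.6057 × 2² / 6² = -1.51174 eV
  n = 7:  E = -13.6057 × 2² / 7² = -1.11067 eV
  n = 8:  E = -13.6057 × 2² / 8² = -0.85036 eV  ← matches
  n = 9:  E = -13.6057 × 2² / 9² = -0.67189 eV
  n = 10:  E = -13.6057 × 2² / 10² = -0.54423 eV

Checking against the measurement of -0.85 eV (2 sig figs), only n = 8 agrees:
E_8 = -0.85036 eV, which rounds to -0.85 eV ✓

Therefore n = 8.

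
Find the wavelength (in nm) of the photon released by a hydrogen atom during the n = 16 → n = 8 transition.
7776.12912 nm

First, find the transition energy using E_n = -13.6057 / n² eV:
E_16 = -13.6057 / 16² = -0.05314726563 eV
E_8 = -13.6057 / 8² = -0.21258906250 eV

Photon energy: |ΔE| = |E_8 - E_16| = 0.15944179687 eV

Convert to wavelength using E = hc/λ with hc = 1239.84 eV·nm:
λ = hc/E = 1239.84 eV·nm / 0.15944179687 eV
λ = 7776.12912 nm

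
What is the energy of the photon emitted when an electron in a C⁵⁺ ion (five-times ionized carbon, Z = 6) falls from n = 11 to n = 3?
50.375 eV

The energy levels are E_n = -13.6057 Z² eV / n².

Energy at n = 11: E_11 = -13.6057 × 6² / 11² = -4.047977 eV
Energy at n = 3: E_3 = -13.6057 × 6² / 3² = -54.422800 eV

For emission (electron falling to lower state), the photon energy is:
E_photon = E_11 - E_3 = |-4.047977 - (-54.422800)|
E_photon = 50.375 eV

This energy is carried away by the emitted photon.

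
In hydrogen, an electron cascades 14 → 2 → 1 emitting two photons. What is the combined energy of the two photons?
13.5363 eV

The energy levels of hydrogen are E_n = -13.6057 / n² eV.

First transition (14 → 2):
ΔE₁ = |E_2 - E_14|
ΔE₁ = |-3.4014250000 - (-0.0694168367)| = 3.3320082 eV

Second transition (2 → 1):
ΔE₂ = |E_1 - E_2|
ΔE₂ = |-13.6057000000 - (-3.4014250000)| = 10.2042750 eV

Total energy released:
E_total = ΔE₁ + ΔE₂ = 3.3320082 + 10.2042750 = 13.5363 eV

Note: This equals the direct transition 14 → 1: 13.5363 eV ✓
Energy is conserved regardless of the path taken.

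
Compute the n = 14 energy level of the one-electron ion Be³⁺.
-1.111 eV

For hydrogen-like ions, the energy levels scale with Z²:
E_n = -13.6057 Z² / n² eV

For Be³⁺ (Z = 4) at n = 14:
E_14 = -13.6057 × 4² / 14²
E_14 = -13.6057 × 16 / 196
E_14 = -217.6912 / 196
E_14 = -1.111 eV

The energy is 16 times more negative than hydrogen at the same n due to the stronger nuclear charge.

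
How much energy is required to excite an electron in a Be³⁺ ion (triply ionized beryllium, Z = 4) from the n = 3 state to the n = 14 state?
23.077242 eV

The energy levels of a hydrogen-like atom are E_n = -13.6057 Z² eV / n².

Energy at n = 3: E_3 = -13.6057 × 4² / 3² = -24.187911111 eV
Energy at n = 14: E_14 = -13.6057 × 4² / 14² = -1.110669388 eV

The excitation energy is the difference:
ΔE = E_14 - E_3
ΔE = -1.110669388 - (-24.187911111)
ΔE = 23.077242 eV

Since this is positive, energy must be absorbed (photon absorption).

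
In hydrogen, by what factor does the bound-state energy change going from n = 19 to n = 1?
361.00

Using E_n = -13.6057 Z² / n² eV with Z = 1:

E_1 = -13.6057 / 1² = -13.6057 / 1 = -13.60570000 eV
E_19 = -13.6057 / 19² = -13.6057 / 361 = -0.03768892 eV

The ratio is:
E_1/E_19 = (-13.60570000) / (-0.03768892)
E_1/E_19 = (-13.6057/1) / (-13.6057/361)
E_1/E_19 = 361/1
E_1/E_19 = 361.00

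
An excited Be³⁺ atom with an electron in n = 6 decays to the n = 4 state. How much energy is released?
7.558722 eV

The energy levels are E_n = -13.6057 Z² eV / n².

Energy at n = 6: E_6 = -13.6057 × 4² / 6² = -6.046977778 eV
Energy at n = 4: E_4 = -13.6057 × 4² / 4² = -13.605700000 eV

For emission (electron falling to lower state), the photon energy is:
E_photon = E_6 - E_4 = |-6.046977778 - (-13.605700000)|
E_photon = 7.558722 eV

This energy is carried away by the emitted photon.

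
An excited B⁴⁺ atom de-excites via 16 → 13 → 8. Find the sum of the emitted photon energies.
3.986045 eV

The energy levels of B⁴⁺ are E_n = -13.6057 × 5² / n² eV.

First transition (16 → 13):
ΔE₁ = |E_13 - E_16|
ΔE₁ = |-2.012677514793 - (-1.328681640625)| = 0.683995874 eV

Second transition (13 → 8):
ΔE₂ = |E_8 - E_13|
ΔE₂ = |-5.314726562500 - (-2.012677514793)| = 3.302049048 eV

Total energy released:
E_total = ΔE₁ + ΔE₂ = 0.683995874 + 3.302049048 = 3.986045 eV

Note: This equals the direct transition 16 → 8: 3.986045 eV ✓
Energy is conserved regardless of the path taken.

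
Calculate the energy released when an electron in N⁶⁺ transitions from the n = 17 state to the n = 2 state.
164.36298 eV

The energy levels are E_n = -13.6057 Z² eV / n².

Energy at n = 17: E_17 = -13.6057 × 7² / 17² = -2.30684879 eV
Energy at n = 2: E_2 = -13.6057 × 7² / 2² = -166.66982500 eV

For emission (electron falling to lower state), the photon energy is:
E_photon = E_17 - E_2 = |-2.30684879 - (-166.66982500)|
E_photon = 164.36298 eV

This energy is carried away by the emitted photon.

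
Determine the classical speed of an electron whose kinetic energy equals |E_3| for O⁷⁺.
5.83e+06 m/s (or 1.95% of c)

The binding energy at n = 3 for O⁷⁺ is:
E_3 = -13.6057 × 8²/3² = -96.7516 eV
|E_3| = 96.7516 eV

Convert to Joules:
KE = 96.7516 eV × (1.602177 × 10⁻¹⁹ J/eV) = 1.5501e-17 J

Using KE = ½mv²:
v = √(2·KE/m_e)
v = √(2 × 1.5501e-17 J / 9.10938 × 10⁻³¹ kg)
v = 5.83e+06 m/s

This is approximately 1.95% the speed of light.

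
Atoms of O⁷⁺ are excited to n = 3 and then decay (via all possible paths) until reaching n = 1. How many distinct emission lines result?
3

The electron can occupy levels n = 1, 2, ..., 3 during de-excitation — that is m = 3 - 1 + 1 = 3 distinct levels.

The number of distinct spectral lines equals the number of ways to choose 2 of these m levels (each pair gives one possible emission transition):

Number of lines = m(m-1)/2 = 3×2/2 = 3

These correspond to all possible transitions between the 3 levels:
3 → 2, 3 → 1, 2 → 1

Each transition produces a photon with a unique energy (and thus wavelength). This count does not depend on Z.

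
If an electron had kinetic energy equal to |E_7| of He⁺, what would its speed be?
6.251e+05 m/s (or 0.21% of c)

The binding energy at n = 7 for He⁺ is:
E_7 = -13.6057 × 2²/7² = -1.110669 eV
|E_7| = 1.110669 eV

Convert to Joules:
KE = 1.110669 eV × (1.602177 × 10⁻¹⁹ J/eV) = 1.77949e-19 J

Using KE = ½mv²:
v = √(2·KE/m_e)
v = √(2 × 1.77949e-19 J / 9.10938 × 10⁻³¹ kg)
v = 6.251e+05 m/s

This is approximately 0.21% the speed of light.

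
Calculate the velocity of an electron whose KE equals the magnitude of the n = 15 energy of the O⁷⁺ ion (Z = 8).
1.1668e+06 m/s (or 0.389192% of c)

The binding energy at n = 15 for O⁷⁺ is:
E_15 = -13.6057 × 8²/15² = -3.87006578 eV
|E_15| = 3.87006578 eV

Convert to Joules:
KE = 3.87006578 eV × (1.602177 × 10⁻¹⁹ J/eV) = 6.200530e-19 J

Using KE = ½mv²:
v = √(2·KE/m_e)
v = √(2 × 6.200530e-19 J / 9.10938 × 10⁻³¹ kg)
v = 1.1668e+06 m/s

This is approximately 0.389192% the speed of light.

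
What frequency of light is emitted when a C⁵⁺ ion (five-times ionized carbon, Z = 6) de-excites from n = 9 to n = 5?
3.2752e+15 Hz

First, find the transition energy:
E_9 = -13.6057 × 6² / 9² = -6.046978 eV
E_5 = -13.6057 × 6² / 5² = -19.592208 eV
|ΔE| = |E_5 - E_9| = 13.545230 eV

Convert to Joules: E = 13.545230 eV × (1.602177 × 10⁻¹⁹ J/eV) = 2.170186e-18 J

Using E = hf:
f = E/h = 2.170186e-18 J / (6.62607 × 10⁻³⁴ J·s)
f = 3.2752e+15 Hz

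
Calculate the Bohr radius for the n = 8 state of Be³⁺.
0.8467 nm (or 8.4668 Å)

The Bohr radius formula is:
r_n = n² a₀ / Z

where a₀ = 0.0529177 nm is the Bohr radius.

For Be³⁺ (Z = 4) at n = 8:
r_8 = 8² × 0.0529177 nm / 4
r_8 = 64 × 0.0529177 nm / 4
r_8 = 3.38673 nm / 4
r_8 = 0.8467 nm

The electron orbits at approximately 0.8467 nm from the nucleus.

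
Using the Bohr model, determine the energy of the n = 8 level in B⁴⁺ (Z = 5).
-5.3147 eV

For hydrogen-like ions, the energy levels scale with Z²:
E_n = -13.6057 Z² / n² eV

For B⁴⁺ (Z = 5) at n = 8:
E_8 = -13.6057 × 5² / 8²
E_8 = -13.6057 × 25 / 64
E_8 = -340.1425 / 64
E_8 = -5.3147 eV

The energy is 25 times more negative than hydrogen at the same n due to the stronger nuclear charge.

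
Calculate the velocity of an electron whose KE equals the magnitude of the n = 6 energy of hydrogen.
3.6462e+05 m/s (or 0.12162% of c)

The binding energy at n = 6 for hydrogen is:
E_6 = -13.6057/6² = -0.37793611 eV
|E_6| = 0.37793611 eV

Convert to Joules:
KE = 0.37793611 eV × (1.602177 × 10⁻¹⁹ J/eV) = 6.055205e-20 J

Using KE = ½mv²:
v = √(2·KE/m_e)
v = √(2 × 6.055205e-20 J / 9.10938 × 10⁻³¹ kg)
v = 3.6462e+05 m/s

This is approximately 0.12162% the speed of light.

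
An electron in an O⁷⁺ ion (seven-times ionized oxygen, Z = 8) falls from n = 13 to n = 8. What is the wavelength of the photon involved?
146.67029 nm

First, find the transition energy using E_n = -13.6057 Z² / n² eV:
E_13 = -13.6057 × 8² / 13² = -5.152454438 eV
E_8 = -13.6057 × 8² / 8² = -13.605700000 eV

Photon energy: |ΔE| = |E_8 - E_13| = 8.453245562 eV

Convert to wavelength using E = hc/λ with hc = 1239.84 eV·nm:
λ = hc/E = 1239.84 eV·nm / 8.453245562 eV
λ = 146.67029 nm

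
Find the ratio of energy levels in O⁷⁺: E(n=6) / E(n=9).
2.25

Using E_n = -13.6057 Z² / n² eV with Z = 8:

E_6 = -13.6057 × 8² / 6² = -870.7648 / 36 = -24.18791111 eV
E_9 = -13.6057 × 8² / 9² = -870.7648 / 81 = -10.75018272 eV

The ratio is:
E_6/E_9 = (-24.18791111) / (-10.75018272)
E_6/E_9 = (-870.7648/36) / (-870.7648/81)
E_6/E_9 = 81/36
E_6/E_9 = 2.25
(Note: the Z² factors cancel in the ratio.)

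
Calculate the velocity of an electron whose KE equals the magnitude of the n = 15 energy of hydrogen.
1.45846e+05 m/s (or 0.048649% of c)

The binding energy at n = 15 for hydrogen is:
E_15 = -13.6057/15² = -0.0604697778 eV
|E_15| = 0.0604697778 eV

Convert to Joules:
KE = 0.0604697778 eV × (1.602177 × 10⁻¹⁹ J/eV) = 9.6883287e-21 J

Using KE = ½mv²:
v = √(2·KE/m_e)
v = √(2 × 9.6883287e-21 J / 9.10938 × 10⁻³¹ kg)
v = 1.45846e+05 m/s

This is approximately 0.048649% the speed of light.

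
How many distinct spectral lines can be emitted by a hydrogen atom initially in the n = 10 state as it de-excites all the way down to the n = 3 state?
28

The electron can occupy levels n = 3, 4, ..., 10 during de-excitation — that is m = 10 - 3 + 1 = 8 distinct levels.

The number of distinct spectral lines equals the number of ways to choose 2 of these m levels (each pair gives one possible emission transition):

Number of lines = m(m-1)/2 = 8×7/2 = 28

These correspond to all possible transitions between the 8 levels:
10 → 9, 10 → 8, 10 → 7, 10 → 6, 10 → 5, 10 → 4, 10 → 3, 9 → 8...

Each transition produces a photon with a unique energy (and thus wavelength). This count does not depend on Z.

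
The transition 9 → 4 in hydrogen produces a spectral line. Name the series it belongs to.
Brackett series

The spectral series in hydrogen are named based on the final (lower) energy level:
- Lyman series: n_final = 1 (ultraviolet)
- Balmer series: n_final = 2 (visible/near-UV)
- Paschen series: n_final = 3 (infrared)
- Brackett series: n_final = 4 (infrared)
- Pfund series: n_final = 5 (far infrared)

Since this transition ends at n = 4, it belongs to the Brackett series.

For reference, this 9 → 4 line has photon energy
ΔE = 13.6057 eV × (1/4² - 1/9²) = 0.68238465 eV,
corresponding to wavelength λ = hc/ΔE = 1239.84 eV·nm / 0.68238465 eV = 1816.92 nm in the infrared region.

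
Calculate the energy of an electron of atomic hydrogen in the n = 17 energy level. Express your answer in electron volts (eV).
-0.047079 eV

The energy levels of a hydrogen-like atom are given by:
E_n = -13.6057 eV / n²

For n = 17:
E_17 = -13.6057 eV / 17²
E_17 = -13.6057 eV / 289
E_17 = -0.047079 eV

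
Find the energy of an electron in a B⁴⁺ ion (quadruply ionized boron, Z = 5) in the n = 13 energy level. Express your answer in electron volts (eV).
-2.01 eV

The energy levels of a hydrogen-like atom are given by:
E_n = -13.6057 Z² / n² eV  (with Z = 5 for B⁴⁺)

For n = 13:
E_13 = -13.6057 × 5² / 13²
E_13 = -13.6057 × 25 / 169
E_13 = -2.01 eV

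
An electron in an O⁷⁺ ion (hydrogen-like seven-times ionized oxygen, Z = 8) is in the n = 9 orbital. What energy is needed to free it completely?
10.750 eV

The ionization energy is the energy needed to remove the electron completely (n → ∞).

For a hydrogen-like ion with Z = 8, E_n = -13.6057 Z² / n² eV.

At n = 9: E_9 = -13.6057 × 8² / 9² = -10.750183 eV
At n = ∞: E_∞ = 0 eV

Ionization energy = E_∞ - E_9 = 0 - (-10.750183) = 10.750183 eV
Ionization energy ≈ 10.750 eV

This is also called the binding energy of the electron in state n = 9.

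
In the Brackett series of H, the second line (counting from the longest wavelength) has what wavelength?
2624.44358 nm

The lines of a series are numbered from the longest wavelength (smallest ΔE) outward; the second line is the transition from n = n_f + 2 to n_f.
The Brackett series has all transitions ending at n_f = 4.

For H, the second line (β-line) is the jump from n = 6 to n = 4:
E_6 = -13.6057 / 6² = -0.37793611111 eV
E_4 = -13.6057 / 4² = -0.85035625000 eV
ΔE = E_6 - E_4 = 0.47242013889 eV

λ = hc/E = 1239.84 eV·nm / 0.47242013889 eV
λ = 2624.44358 nm

This is the β-line of the Brackett series in H.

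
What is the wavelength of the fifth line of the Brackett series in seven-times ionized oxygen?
28.39 nm

The lines of a series are numbered from the longest wavelength (smallest ΔE) outward; the fifth line is the transition from n = n_f + 5 to n_f.
The Brackett series has all transitions ending at n_f = 4.

For O⁷⁺ (Z = 8), the fifth line (ε-line) is the jump from n = 9 to n = 4:
E_9 = -13.6057 × 8² / 9² = -10.7502 eV
E_4 = -13.6057 × 8² / 4² = -54.4228 eV
ΔE = E_9 - E_4 = 43.6726 eV

λ = hc/E = 1239.84 eV·nm / 43.6726 eV
λ = 28.39 nm

This is the ε-line of the Brackett series in O⁷⁺.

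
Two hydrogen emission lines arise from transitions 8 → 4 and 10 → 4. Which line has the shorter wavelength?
10 → 4

Calculate the energy for each transition:

Transition 8 → 4:
ΔE₁ = |E_4 - E_8| = |-13.6057/4² - (-13.6057/8²)|
ΔE₁ = |-0.850356250000 - (-0.212589062500)| = 0.637767188 eV

Transition 10 → 4:
ΔE₂ = |E_4 - E_10| = |-13.6057/4² - (-13.6057/10²)|
ΔE₂ = |-0.850356250000 - (-0.136057000000)| = 0.714299250 eV

Since 0.714299250 eV > 0.637767188 eV, the transition 10 → 4 emits the more energetic photon.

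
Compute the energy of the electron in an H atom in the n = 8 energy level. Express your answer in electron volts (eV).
-0.21 eV

The energy levels of a hydrogen-like atom are given by:
E_n = -13.6057 eV / n²

For n = 8:
E_8 = -13.6057 eV / 8²
E_8 = -13.6057 eV / 64
E_8 = -0.21 eV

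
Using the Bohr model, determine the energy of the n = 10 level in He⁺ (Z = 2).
-0.544 eV

For hydrogen-like ions, the energy levels scale with Z²:
E_n = -13.6057 Z² / n² eV

For He⁺ (Z = 2) at n = 10:
E_10 = -13.6057 × 2² / 10²
E_10 = -13.6057 × 4 / 100
E_10 = -54.4228 / 100
E_10 = -0.544 eV

The energy is 4 times more negative than hydrogen at the same n due to the stronger nuclear charge.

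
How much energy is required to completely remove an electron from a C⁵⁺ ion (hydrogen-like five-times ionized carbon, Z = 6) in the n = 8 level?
7.653206 eV

The ionization energy is the energy needed to remove the electron completely (n → ∞).

For a hydrogen-like ion with Z = 6, E_n = -13.6057 Z² / n² eV.

At n = 8: E_8 = -13.6057 × 6² / 8² = -7.653206250 eV
At n = ∞: E_∞ = 0 eV

Ionization energy = E_∞ - E_8 = 0 - (-7.653206250) = 7.653206250 eV
Ionization energy ≈ 7.653206 eV

This is also called the binding energy of the electron in state n = 8.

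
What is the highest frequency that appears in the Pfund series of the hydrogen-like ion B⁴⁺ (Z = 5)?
3.290e+15 Hz

The series limit corresponds to the transition from n = ∞ to n = 5.
This is the highest energy (shortest wavelength) transition in the Pfund series.

E_∞ = 0 eV
E_5 = -13.6057 × 5² / 5² = -13.6057000 eV

Energy at series limit:
ΔE = E_∞ - E_5 = 0 - (-13.6057000) = 13.6057000 eV
E = 13.6057000 eV × (1.602177 × 10⁻¹⁹ J/eV) = 2.17987e-18 J
f = E/h = 2.17987e-18 J / (6.62607 × 10⁻³⁴ J·s) = 3.290e+15 Hz

This energy equals the ionization energy from the n = 5 state of B⁴⁺.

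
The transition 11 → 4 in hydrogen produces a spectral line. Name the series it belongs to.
Brackett series

The spectral series in hydrogen are named based on the final (lower) energy level:
- Lyman series: n_final = 1 (ultraviolet)
- Balmer series: n_final = 2 (visible/near-UV)
- Paschen series: n_final = 3 (infrared)
- Brackett series: n_final = 4 (infrared)
- Pfund series: n_final = 5 (far infrared)

Since this transition ends at n = 4, it belongs to the Brackett series.

For reference, this 11 → 4 line has photon energy
ΔE = 13.6057 eV × (1/4² - 1/11²) = 0.7379124483 eV,
corresponding to wavelength λ = hc/ΔE = 1239.84 eV·nm / 0.7379124483 eV = 1680.1993 nm in the infrared region.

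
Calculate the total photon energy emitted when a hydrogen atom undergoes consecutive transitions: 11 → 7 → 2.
3.28898 eV

The energy levels of hydrogen are E_n = -13.6057 / n² eV.

First transition (11 → 7):
ΔE₁ = |E_7 - E_11|
ΔE₁ = |-0.27766734694 - (-0.11244380165)| = 0.16522355 eV

Second transition (7 → 2):
ΔE₂ = |E_2 - E_7|
ΔE₂ = |-3.40142500000 - (-0.27766734694)| = 3.12375765 eV

Total energy released:
E_total = ΔE₁ + ΔE₂ = 0.16522355 + 3.12375765 = 3.28898 eV

Note: This equals the direct transition 11 → 2: 3.28898 eV ✓
Energy is conserved regardless of the path taken.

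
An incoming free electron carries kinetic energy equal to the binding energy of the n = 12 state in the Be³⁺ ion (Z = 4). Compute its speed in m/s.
7.29e+05 m/s (or 0.24325% of c)

The binding energy at n = 12 for Be³⁺ is:
E_12 = -13.6057 × 4²/12² = -1.5117444 eV
|E_12| = 1.5117444 eV

Convert to Joules:
KE = 1.5117444 eV × (1.602177 × 10⁻¹⁹ J/eV) = 2.4221e-19 J

Using KE = ½mv²:
v = √(2·KE/m_e)
v = √(2 × 2.4221e-19 J / 9.10938 × 10⁻³¹ kg)
v = 7.29e+05 m/s

This is approximately 0.24325% the speed of light.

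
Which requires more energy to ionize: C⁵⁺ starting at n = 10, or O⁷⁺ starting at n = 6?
O⁷⁺ at n = 6 (E = -24.19 eV)

Using E_n = -13.6057 Z² / n² eV:

C⁵⁺ (Z = 6) at n = 10:
E = -13.6057 × 6² / 10² = -13.6057 × 36 / 100 = -4.89805 eV

O⁷⁺ (Z = 8) at n = 6:
E = -13.6057 × 8² / 6² = -13.6057 × 64 / 36 = -24.18791 eV

Since -24.18791 eV < -4.89805 eV,
O⁷⁺ at n = 6 is more tightly bound (requires more energy to ionize).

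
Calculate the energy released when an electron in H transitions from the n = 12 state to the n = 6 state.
0.2835 eV

The energy levels are E_n = -13.6057 eV / n².

Energy at n = 12: E_12 = -13.6057 / 12² = -0.0944840 eV
Energy at n = 6: E_6 = -13.6057 / 6² = -0.3779361 eV

For emission (electron falling to lower state), the photon energy is:
E_photon = E_12 - E_6 = |-0.0944840 - (-0.3779361)|
E_photon = 0.2835 eV

This energy is carried away by the emitted photon.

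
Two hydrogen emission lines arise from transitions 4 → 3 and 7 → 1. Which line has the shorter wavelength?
7 → 1

Calculate the energy for each transition:

Transition 4 → 3:
ΔE₁ = |E_3 - E_4| = |-13.6057/3² - (-13.6057/4²)|
ΔE₁ = |-1.5117444444 - (-0.8503562500)| = 0.6613882 eV

Transition 7 → 1:
ΔE₂ = |E_1 - E_7| = |-13.6057/1² - (-13.6057/7²)|
ΔE₂ = |-13.6057000000 - (-0.2776673469)| = 13.3280327 eV

Since 13.3280327 eV > 0.6613882 eV, the transition 7 → 1 emits the more energetic photon.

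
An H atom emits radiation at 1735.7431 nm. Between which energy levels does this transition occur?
n = 10 → n = 4

First, find the photon energy from the wavelength (hc = 1239.84 eV·nm):
E = hc/λ = 1239.84 eV·nm / 1735.7431 nm = 0.71429925 eV

The energy levels of hydrogen satisfy E_n = -13.6057 / n² eV, so an emission n_i → n_f releases
ΔE = 13.6057 × (1/n_f² − 1/n_i²) eV.

Setting ΔE equal to the photon energy:
1/n_f² − 1/n_i² = 0.71429925 / 13.6057 = 0.052500000

Since 1/n_i² must be positive, we need 1/n_f² > 0.052500000, i.e. n_f ≤ 4. For each allowed n_f, solve n_i = (1/n_f² − 0.052500000)^(−1/2) and check whether it is a whole number:
  n_f = 1: 1/n_i² = 1.000000000 − 0.052500000 = 0.947500000 → n_i = 1.027  (not an integer) ✗
  n_f = 2: 1/n_i² = 0.250000000 − 0.052500000 = 0.197500000 → n_i = 2.250  (not an integer) ✗
  n_f = 3: 1/n_i² = 0.111111111 − 0.052500000 = 0.058611111 → n_i = 4.131  (not an integer) ✗
  n_f = 4: 1/n_i² = 0.062500000 − 0.052500000 = 0.010000000 → n_i = 10.000  → integer, n_i = 10 ✓

Only n_f = 4 gives an integer upper level, n_i = 10.

The transition is from n = 10 to n = 4 (emission).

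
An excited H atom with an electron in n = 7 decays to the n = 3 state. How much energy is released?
1.234077 eV

The energy levels are E_n = -13.6057 eV / n².

Energy at n = 7: E_7 = -13.6057 / 7² = -0.277667347 eV
Energy at n = 3: E_3 = -13.6057 / 3² = -1.511744444 eV

For emission (electron falling to lower state), the photon energy is:
E_photon = E_7 - E_3 = |-0.277667347 - (-1.511744444)|
E_photon = 1.234077 eV

This energy is carried away by the emitted photon.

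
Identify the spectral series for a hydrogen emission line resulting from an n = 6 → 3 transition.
Paschen series

The spectral series in hydrogen are named based on the final (lower) energy level:
- Lyman series: n_final = 1 (ultraviolet)
- Balmer series: n_final = 2 (visible/near-UV)
- Paschen series: n_final = 3 (infrared)
- Brackett series: n_final = 4 (infrared)
- Pfund series: n_final = 5 (far infrared)

Since this transition ends at n = 3, it belongs to the Paschen series.

For reference, this 6 → 3 line has photon energy
ΔE = 13.6057 eV × (1/3² - 1/6²) = 1.1338083333 eV,
corresponding to wavelength λ = hc/ΔE = 1239.84 eV·nm / 1.1338083333 eV = 1093.51816 nm in the infrared region.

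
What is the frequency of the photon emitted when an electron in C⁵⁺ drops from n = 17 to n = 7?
2.007e+15 Hz

First, find the transition energy:
E_17 = -13.6057 × 6² / 17² = -1.694828 eV
E_7 = -13.6057 × 6² / 7² = -9.996024 eV
|ΔE| = |E_7 - E_17| = 8.301196 eV

Convert to Joules: E = 8.301196 eV × (1.602177 × 10⁻¹⁹ J/eV) = 1.33000e-18 J

Using E = hf:
f = E/h = 1.33000e-18 J / (6.62607 × 10⁻³⁴ J·s)
f = 2.007e+15 Hz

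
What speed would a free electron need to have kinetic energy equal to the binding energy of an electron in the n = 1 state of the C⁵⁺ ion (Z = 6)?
1.313e+07 m/s (or 4.3784% of c)

The binding energy at n = 1 for C⁵⁺ is:
E_1 = -13.6057 × 6²/1² = -489.805200 eV
|E_1| = 489.805200 eV

Convert to Joules:
KE = 489.805200 eV × (1.602177 × 10⁻¹⁹ J/eV) = 7.84755e-17 J

Using KE = ½mv²:
v = √(2·KE/m_e)
v = √(2 × 7.84755e-17 J / 9.10938 × 10⁻³¹ kg)
v = 1.313e+07 m/s

This is approximately 4.3784% the speed of light.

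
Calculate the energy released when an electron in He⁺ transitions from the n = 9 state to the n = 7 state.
0.44 eV

The energy levels are E_n = -13.6057 Z² eV / n².

Energy at n = 9: E_9 = -13.6057 × 2² / 9² = -0.67189 eV
Energy at n = 7: E_7 = -13.6057 × 2² / 7² = -1.11067 eV

For emission (electron falling to lower state), the photon energy is:
E_photon = E_9 - E_7 = |-0.67189 - (-1.11067)|
E_photon = 0.44 eV

This energy is carried away by the emitted photon.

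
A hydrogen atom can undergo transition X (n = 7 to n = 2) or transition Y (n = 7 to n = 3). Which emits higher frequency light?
7 → 2

Calculate the energy for each transition:

Transition 7 → 2:
ΔE₁ = |E_2 - E_7| = |-13.6057/2² - (-13.6057/7²)|
ΔE₁ = |-3.4014250000 - (-0.2776673469)| = 3.1237577 eV

Transition 7 → 3:
ΔE₂ = |E_3 - E_7| = |-13.6057/3² - (-13.6057/7²)|
ΔE₂ = |-1.5117444444 - (-0.2776673469)| = 1.2340771 eV

Since 3.1237577 eV > 1.2340771 eV, the transition 7 → 2 emits the more energetic photon.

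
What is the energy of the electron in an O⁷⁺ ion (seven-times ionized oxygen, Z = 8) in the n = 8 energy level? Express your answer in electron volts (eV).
-13.61 eV

The energy levels of a hydrogen-like atom are given by:
E_n = -13.6057 Z² / n² eV  (with Z = 8 for O⁷⁺)

For n = 8:
E_8 = -13.6057 × 8² / 8²
E_8 = -13.6057 × 64 / 64
E_8 = -13.61 eV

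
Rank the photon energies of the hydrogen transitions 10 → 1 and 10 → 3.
10 → 1

Calculate the energy for each transition:

Transition 10 → 1:
ΔE₁ = |E_1 - E_10| = |-13.6057/1² - (-13.6057/10²)|
ΔE₁ = |-13.6057000000 - (-0.1360570000)| = 13.4696430 eV

Transition 10 → 3:
ΔE₂ = |E_3 - E_10| = |-13.6057/3² - (-13.6057/10²)|
ΔE₂ = |-1.5117444444 - (-0.1360570000)| = 1.3756874 eV

Since 13.4696430 eV > 1.3756874 eV, the transition 10 → 1 emits the more energetic photon.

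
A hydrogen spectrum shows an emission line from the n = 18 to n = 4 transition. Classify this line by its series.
Brackett series

The spectral series in hydrogen are named based on the final (lower) energy level:
- Lyman series: n_final = 1 (ultraviolet)
- Balmer series: n_final = 2 (visible/near-UV)
- Paschen series: n_final = 3 (infrared)
- Brackett series: n_final = 4 (infrared)
- Pfund series: n_final = 5 (far infrared)

Since this transition ends at n = 4, it belongs to the Brackett series.

For reference, this 18 → 4 line has photon energy
ΔE = 13.6057 eV × (1/4² - 1/18²) = 0.808363349 eV,
corresponding to wavelength λ = hc/ΔE = 1239.84 eV·nm / 0.808363349 eV = 1533.766 nm in the infrared region.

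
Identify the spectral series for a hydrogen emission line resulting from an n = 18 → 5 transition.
Pfund series

The spectral series in hydrogen are named based on the final (lower) energy level:
- Lyman series: n_final = 1 (ultraviolet)
- Balmer series: n_final = 2 (visible/near-UV)
- Paschen series: n_final = 3 (infrared)
- Brackett series: n_final = 4 (infrared)
- Pfund series: n_final = 5 (far infrared)

Since this transition ends at n = 5, it belongs to the Pfund series.

For reference, this 18 → 5 line has photon energy
ΔE = 13.6057 eV × (1/5² - 1/18²) = 0.50223509877 eV,
corresponding to wavelength λ = hc/ΔE = 1239.84 eV·nm / 0.50223509877 eV = 2468.64467 nm in the far infrared region.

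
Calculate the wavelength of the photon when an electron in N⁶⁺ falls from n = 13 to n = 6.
85.071921 nm

First, find the transition energy using E_n = -13.6057 Z² / n² eV:
E_13 = -13.6057 × 7² / 13² = -3.94484793 eV
E_6 = -13.6057 × 7² / 6² = -18.51886944 eV

Photon energy: |ΔE| = |E_6 - E_13| = 14.57402151 eV

Convert to wavelength using E = hc/λ with hc = 1239.84 eV·nm:
λ = hc/E = 1239.84 eV·nm / 14.57402151 eV
λ = 85.071921 nm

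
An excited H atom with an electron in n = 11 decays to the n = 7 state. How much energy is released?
0.17 eV

The energy levels are E_n = -13.6057 eV / n².

Energy at n = 11: E_11 = -13.6057 / 11² = -0.11244 eV
Energy at n = 7: E_7 = -13.6057 / 7² = -0.27767 eV

For emission (electron falling to lower state), the photon energy is:
E_photon = E_11 - E_7 = |-0.11244 - (-0.27767)|
E_photon = 0.17 eV

This energy is carried away by the emitted photon.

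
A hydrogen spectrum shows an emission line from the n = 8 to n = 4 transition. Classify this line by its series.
Brackett series

The spectral series in hydrogen are named based on the final (lower) energy level:
- Lyman series: n_final = 1 (ultraviolet)
- Balmer series: n_final = 2 (visible/near-UV)
- Paschen series: n_final = 3 (infrared)
- Brackett series: n_final = 4 (infrared)
- Pfund series: n_final = 5 (far infrared)

Since this transition ends at n = 4, it belongs to the Brackett series.

For reference, this 8 → 4 line has photon energy
ΔE = 13.6057 eV × (1/4² - 1/8²) = 0.6377671875 eV,
corresponding to wavelength λ = hc/ΔE = 1239.84 eV·nm / 0.6377671875 eV = 1944.0323 nm in the infrared region.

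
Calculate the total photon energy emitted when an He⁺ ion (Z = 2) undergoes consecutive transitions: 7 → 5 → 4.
2.290756 eV

The energy levels of He⁺ are E_n = -13.6057 × 2² / n² eV.

First transition (7 → 5):
ΔE₁ = |E_5 - E_7|
ΔE₁ = |-2.176912000000 - (-1.110669387755)| = 1.066242612 eV

Second transition (5 → 4):
ΔE₂ = |E_4 - E_5|
ΔE₂ = |-3.401425000000 - (-2.176912000000)| = 1.224513000 eV

Total energy released:
E_total = ΔE₁ + ΔE₂ = 1.066242612 + 1.224513000 = 2.290756 eV

Note: This equals the direct transition 7 → 4: 2.290756 eV ✓
Energy is conserved regardless of the path taken.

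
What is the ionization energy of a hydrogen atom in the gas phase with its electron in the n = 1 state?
13.60570 eV

The ionization energy is the energy needed to remove the electron completely (n → ∞).

For hydrogen, E_n = -13.6057 eV / n².

At n = 1: E_1 = -13.6057 / 1² = -13.60570000 eV
At n = ∞: E_∞ = 0 eV

Ionization energy = E_∞ - E_1 = 0 - (-13.60570000) = 13.60570000 eV
Ionization energy ≈ 13.60570 eV

This is also called the binding energy of the electron in state n = 1.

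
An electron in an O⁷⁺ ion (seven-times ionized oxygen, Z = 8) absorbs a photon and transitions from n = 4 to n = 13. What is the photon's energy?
49.27 eV

The energy levels of a hydrogen-like atom are E_n = -13.6057 Z² eV / n².

Energy at n = 4: E_4 = -13.6057 × 8² / 4² = -54.42280 eV
Energy at n = 13: E_13 = -13.6057 × 8² / 13² = -5.15245 eV

The excitation energy is the difference:
ΔE = E_13 - E_4
ΔE = -5.15245 - (-54.42280)
ΔE = 49.27 eV

Since this is positive, energy must be absorbed (photon absorption).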